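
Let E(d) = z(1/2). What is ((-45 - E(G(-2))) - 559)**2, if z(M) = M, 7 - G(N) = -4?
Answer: 1461681/4 ≈ 3.6542e+5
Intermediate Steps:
G(N) = 11 (G(N) = 7 - 1*(-4) = 7 + 4 = 11)
E(d) = 1/2
((-45 - E(G(-2))) - 559)**2 = ((-45 - 1*1/2) - 559)**2 = ((-45 - 1/2) - 559)**2 = (-91/2 - 559)**2 = (-1209/2)**2 = 1461681/4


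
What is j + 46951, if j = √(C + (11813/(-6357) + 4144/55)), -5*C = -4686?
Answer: 46951 + √4942043384421/69927 ≈ 46983.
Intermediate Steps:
C = 4686/5 (C = -⅕*(-4686) = 4686/5 ≈ 937.20)
j = √4942043384421/69927 (j = √(4686/5 + (11813/(-6357) + 4144/55)) = √(4686/5 + (11813*(-1/6357) + 4144*(1/55))) = √(4686/5 + (-11813/6357 + 4144/55)) = √(4686/5 + 25693693/349635) = √(70674323/69927) = √4942043384421/69927 ≈ 31.791)
j + 46951 = √4942043384421/69927 + 46951 = 46951 + √4942043384421/69927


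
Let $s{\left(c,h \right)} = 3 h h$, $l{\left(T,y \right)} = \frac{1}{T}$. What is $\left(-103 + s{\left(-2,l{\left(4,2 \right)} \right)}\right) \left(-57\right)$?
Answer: $\frac{93765}{16} \approx 5860.3$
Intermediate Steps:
$s{\left(c,h \right)} = 3 h^{2}$
$\left(-103 + s{\left(-2,l{\left(4,2 \right)} \right)}\right) \left(-57\right) = \left(-103 + 3 \left(\frac{1}{4}\right)^{2}\right) \left(-57\right) = \left(-103 + \frac{3}{16}\right) \left(-57\right) = \left(- \frac{1645}{16}\right) \left(-57\right) = \frac{93765}{16}$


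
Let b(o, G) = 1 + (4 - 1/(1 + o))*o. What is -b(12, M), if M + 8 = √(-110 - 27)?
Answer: -625/13 ≈ -48.077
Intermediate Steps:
M = -8 + I*√137 (M = -8 + √(-110 - 27) = -8 + √(-137) = -8 + I*√137 ≈ -8.0 + 11.705*I)
b(o, G) = 1 + o*(4 - 1/(1 + o))
-b(12, M) = -(1 + 4*12 + 4*12²)/(1 + 12) = -(1 + 48 + 4*144)/13 = -(1 + 48 + 576)/13 = -625/13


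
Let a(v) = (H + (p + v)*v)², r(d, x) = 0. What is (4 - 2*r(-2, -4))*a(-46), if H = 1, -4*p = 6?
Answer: 19114384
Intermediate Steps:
p = -3/2 (p = -¼*6 = -3/2 ≈ -1.5000)
a(v) = (1 + v*(-3/2 + v))² (a(v) = (1 + (-3/2 + v)*v)² = (1 + v*(-3/2 + v))²)
(4 - 2*r(-2, -4))*a(-46) = (4 - 2*0)*((2 - 3*(-46) + 2*(-46)²)²/4) = (4 + 0)*((2 + 138 + 2*2116)²/4) = 4*((2 + 138 + 4232)²/4) = 4*((¼)*4372²) = 4*((¼)*19114384) = 4*4778596 = 19114384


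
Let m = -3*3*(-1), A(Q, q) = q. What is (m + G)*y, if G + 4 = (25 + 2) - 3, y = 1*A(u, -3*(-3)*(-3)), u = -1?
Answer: -783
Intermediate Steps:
y = -27 (y = 1*(-3*(-3)*(-3)) = 1*(9*(-3)) = 1*(-27) = -27)
m = 9 (m = -9*(-1) = 9)
G = 20 (G = -4 + ((25 + 2) - 3) = -4 + (27 - 3) = -4 + 24 = 20)
(m + G)*y = (9 + 20)*(-27) = 29*(-27) = -783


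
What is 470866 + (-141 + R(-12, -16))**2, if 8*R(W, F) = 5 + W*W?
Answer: 31093865/64 ≈ 4.8584e+5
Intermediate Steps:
R(W, F) = 5/8 + W**2/8 (R(W, F) = (5 + W*W)/8 = (5 + W**2)/8 = 5/8 + W**2/8)
470866 + (-141 + R(-12, -16))**2 = 470866 + (-141 + (5/8 + (1/8)*(-12)**2))**2 = 470866 + (-141 + (5/8 + (1/8)*144))**2 = 470866 + (-141 + (5/8 + 18))**2 = 470866 + (-141 + 149/8)**2 = 470866 + (-979/8)**2 = 470866 + 958441/64 = 31093865/64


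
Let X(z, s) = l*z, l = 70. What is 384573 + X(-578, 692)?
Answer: 344113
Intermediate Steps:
X(z, s) = 70*z
384573 + X(-578, 692) = 384573 + 70*(-578) = 384573 - 40460 = 344113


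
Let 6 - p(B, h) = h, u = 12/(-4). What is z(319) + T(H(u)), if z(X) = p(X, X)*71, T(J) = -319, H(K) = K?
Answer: -22542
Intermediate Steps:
u = -3 (u = 12*(-¼) = -3)
p(B, h) = 6 - h
z(X) = 426 - 71*X (z(X) = (6 - X)*71 = 426 - 71*X)
z(319) + T(H(u)) = (426 - 71*319) - 319 = (426 - 22649) - 319 = -22223 - 319 = -22542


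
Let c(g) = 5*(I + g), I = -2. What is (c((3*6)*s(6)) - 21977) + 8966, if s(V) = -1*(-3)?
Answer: -12751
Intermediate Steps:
s(V) = 3
c(g) = -10 + 5*g (c(g) = 5*(-2 + g) = -10 + 5*g)
(c((3*6)*s(6)) - 21977) + 8966 = ((-10 + 5*((3*6)*3)) - 21977) + 8966 = ((-10 + 5*(18*3)) - 21977) + 8966 = ((-10 + 5*54) - 21977) + 8966 = ((-10 + 270) - 21977) + 8966 = (260 - 21977) + 8966 = -21717 + 8966 = -12751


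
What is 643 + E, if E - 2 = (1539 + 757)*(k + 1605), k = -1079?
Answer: 1208341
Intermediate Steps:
E = 1207698 (E = 2 + (1539 + 757)*(-1079 + 1605) = 2 + 2296*526 = 2 + 1207696 = 1207698)
643 + E = 643 + 1207698 = 1208341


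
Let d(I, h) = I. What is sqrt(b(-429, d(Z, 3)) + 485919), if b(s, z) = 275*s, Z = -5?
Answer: 2*sqrt(91986) ≈ 606.58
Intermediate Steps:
sqrt(b(-429, d(Z, 3)) + 485919) = sqrt(275*(-429) + 485919) = sqrt(-117975 + 485919) = sqrt(367944) = 2*sqrt(91986)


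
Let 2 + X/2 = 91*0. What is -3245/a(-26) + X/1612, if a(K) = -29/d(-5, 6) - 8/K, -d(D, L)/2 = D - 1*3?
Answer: 272008567/126139 ≈ 2156.4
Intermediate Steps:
d(D, L) = 6 - 2*D (d(D, L) = -2*(D - 1*3) = -2*(D - 3) = -2*(-3 + D) = 6 - 2*D)
X = -4 (X = -4 + 2*(91*0) = -4 + 2*0 = -4 + 0 = -4)
a(K) = -29/16 - 8/K (a(K) = -29/(6 - 2*(-5)) - 8/K = -29/(6 + 10) - 8/K = -29/16 - 8/K)
-3245/a(-26) + X/1612 = -3245/(-29/16 - 8/(-26)) - 4/1612 = -3245/(-29/16 - 8*(-1/26)) - 4*1/1612 = -3245/(-29/16 + 4/13) - 1/403 = -3245/(-313/208) - 1/403 = -3245*(-208/313) - 1/403 = 674960/313 - 1/403 = 272008567/126139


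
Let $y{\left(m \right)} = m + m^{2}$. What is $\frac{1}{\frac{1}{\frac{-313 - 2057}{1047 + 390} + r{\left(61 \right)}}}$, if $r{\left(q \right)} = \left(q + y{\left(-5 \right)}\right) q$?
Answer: $\frac{2365949}{479} \approx 4939.4$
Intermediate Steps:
$r{\left(q \right)} = q \left(20 + q\right)$ ($r{\left(q \right)} = \left(q - 5 \left(1 - 5\right)\right) q = \left(q - -20\right) q = \left(q + 20\right) q = \left(20 + q\right) q = q \left(20 + q\right)$)
$\frac{1}{\frac{1}{\frac{-313 - 2057}{1047 + 390} + r{\left(61 \right)}}} = \frac{1}{\frac{1}{\frac{-313 - 2057}{1047 + 390} + 61 \left(20 + 61\right)}} = \frac{1}{\frac{1}{- \frac{2370}{1437} + 61 \cdot 81}} = \frac{1}{\frac{1}{\left(-2370\right) \frac{1}{1437} + 4941}} = \frac{1}{\frac{1}{- \frac{790}{479} + 4941}} = \frac{1}{\frac{1}{\frac{2365949}{479}}} = \frac{1}{\frac{479}{2365949}} = \frac{2365949}{479}$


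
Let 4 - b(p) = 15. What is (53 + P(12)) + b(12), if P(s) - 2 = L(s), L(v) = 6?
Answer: 50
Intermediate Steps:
P(s) = 8 (P(s) = 2 + 6 = 8)
b(p) = -11 (b(p) = 4 - 1*15 = 4 - 15 = -11)
(53 + P(12)) + b(12) = (53 + 8) - 11 = 61 - 11 = 50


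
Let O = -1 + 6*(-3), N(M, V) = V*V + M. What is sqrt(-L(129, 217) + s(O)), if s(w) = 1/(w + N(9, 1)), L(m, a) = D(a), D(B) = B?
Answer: I*sqrt(1954)/3 ≈ 14.735*I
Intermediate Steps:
L(m, a) = a
N(M, V) = M + V**2 (N(M, V) = V**2 + M = M + V**2)
O = -19 (O = -1 - 18 = -19)
s(w) = 1/(10 + w) (s(w) = 1/(w + (9 + 1**2)) = 1/(w + (9 + 1)) = 1/(w + 10) = 1/(10 + w))
sqrt(-L(129, 217) + s(O)) = sqrt(-1*217 + 1/(10 - 19)) = sqrt(-217 + 1/(-9)) = sqrt(-217 - 1/9) = sqrt(-1954/9) = I*sqrt(1954)/3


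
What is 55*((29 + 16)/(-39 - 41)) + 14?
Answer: -271/16 ≈ -16.938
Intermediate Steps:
55*((29 + 16)/(-39 - 41)) + 14 = 55*(45/(-80)) + 14 = 55*(45*(-1/80)) + 14 = 55*(-9/16) + 14 = -495/16 + 14 = -271/16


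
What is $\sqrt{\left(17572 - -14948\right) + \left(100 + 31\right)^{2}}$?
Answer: $\sqrt{49681} \approx 222.89$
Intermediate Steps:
$\sqrt{\left(17572 - -14948\right) + \left(100 + 31\right)^{2}} = \sqrt{\left(17572 + 14948\right) + 131^{2}} = \sqrt{32520 + 17161} = \sqrt{49681}$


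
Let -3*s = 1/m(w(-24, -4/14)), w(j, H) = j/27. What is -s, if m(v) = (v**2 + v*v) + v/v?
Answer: 27/209 ≈ 0.12919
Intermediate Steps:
w(j, H) = j/27 (w(j, H) = j*(1/27) = j/27)
m(v) = 1 + 2*v**2 (m(v) = (v**2 + v**2) + 1 = 2*v**2 + 1 = 1 + 2*v**2)
s = -27/209 (s = -1/(3*(1 + 2*((1/27)*(-24))**2)) = -1/(3*(1 + 2*(-8/9)**2)) = -1/(3*(1 + 2*(64/81))) = -1/(3*(1 + 128/81)) = -1/(3*209/81) = -1/3*81/209 = -27/209 ≈ -0.12919)
-s = -1*(-27/209) = 27/209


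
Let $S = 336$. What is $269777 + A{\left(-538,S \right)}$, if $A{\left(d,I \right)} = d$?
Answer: $269239$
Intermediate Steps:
$269777 + A{\left(-538,S \right)} = 269777 - 538 = 269239$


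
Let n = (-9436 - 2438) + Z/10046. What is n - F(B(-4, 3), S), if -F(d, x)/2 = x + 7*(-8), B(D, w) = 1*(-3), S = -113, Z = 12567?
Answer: -122669185/10046 ≈ -12211.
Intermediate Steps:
B(D, w) = -3
n = -119273637/10046 (n = (-9436 - 2438) + 12567/10046 = -11874 + 12567*(1/10046) = -11874 + 12567/10046 = -119273637/10046 ≈ -11873.)
F(d, x) = 112 - 2*x (F(d, x) = -2*(x + 7*(-8)) = -2*(x - 56) = -2*(-56 + x) = 112 - 2*x)
n - F(B(-4, 3), S) = -119273637/10046 - (112 - 2*(-113)) = -119273637/10046 - (112 + 226) = -119273637/10046 - 1*338 = -119273637/10046 - 338 = -122669185/10046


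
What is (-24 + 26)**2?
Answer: 4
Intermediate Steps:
(-24 + 26)**2 = 2**2 = 4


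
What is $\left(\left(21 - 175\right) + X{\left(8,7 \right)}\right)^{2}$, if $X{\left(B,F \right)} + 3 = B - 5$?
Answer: $23716$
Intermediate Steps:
$X{\left(B,F \right)} = -8 + B$ ($X{\left(B,F \right)} = -3 + \left(B - 5\right) = -3 + \left(-5 + B\right) = -8 + B$)
$\left(\left(21 - 175\right) + X{\left(8,7 \right)}\right)^{2} = \left(\left(21 - 175\right) + \left(-8 + 8\right)\right)^{2} = \left(\left(21 - 175\right) + 0\right)^{2} = \left(-154 + 0\right)^{2} = \left(-154\right)^{2} = 23716$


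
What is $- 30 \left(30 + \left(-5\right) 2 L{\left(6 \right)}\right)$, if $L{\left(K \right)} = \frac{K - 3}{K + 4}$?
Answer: $-810$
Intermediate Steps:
$L{\left(K \right)} = \frac{-3 + K}{4 + K}$
$- 30 \left(30 + \left(-5\right) 2 L{\left(6 \right)}\right) = - 30 \left(30 + \left(-5\right) 2 \frac{-3 + 6}{4 + 6}\right) = - 30 \left(30 - 10 \cdot \frac{1}{10} \cdot 3\right) = - 30 \left(30 - 3\right) = \left(-30\right) 27 = -810$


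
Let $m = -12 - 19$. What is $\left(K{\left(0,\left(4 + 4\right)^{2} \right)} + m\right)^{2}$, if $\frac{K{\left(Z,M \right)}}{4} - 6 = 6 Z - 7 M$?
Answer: $3236401$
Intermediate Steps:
$K{\left(Z,M \right)} = 24 - 28 M + 24 Z$ ($K{\left(Z,M \right)} = 24 + 4 \left(6 Z - 7 M\right) = 24 + 4 \left(- 7 M + 6 Z\right) = 24 - \left(- 24 Z + 28 M\right) = 24 - 28 M + 24 Z$)
$m = -31$ ($m = -12 - 19 = -31$)
$\left(K{\left(0,\left(4 + 4\right)^{2} \right)} + m\right)^{2} = \left(\left(24 - 28 \left(4 + 4\right)^{2} + 24 \cdot 0\right) - 31\right)^{2} = \left(\left(24 - 28 \cdot 8^{2} + 0\right) - 31\right)^{2} = \left(\left(24 - 1792 + 0\right) - 31\right)^{2} = \left(-1768 - 31\right)^{2} = \left(-1799\right)^{2} = 3236401$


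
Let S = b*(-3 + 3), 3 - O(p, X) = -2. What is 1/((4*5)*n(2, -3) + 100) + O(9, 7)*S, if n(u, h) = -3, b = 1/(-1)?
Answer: 1/40 ≈ 0.025000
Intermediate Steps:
b = -1
O(p, X) = 5 (O(p, X) = 3 - 1*(-2) = 3 + 2 = 5)
S = 0 (S = -(-3 + 3) = -1*0 = 0)
1/((4*5)*n(2, -3) + 100) + O(9, 7)*S = 1/((4*5)*(-3) + 100) + 5*0 = 1/(20*(-3) + 100) + 0 = 1/(-60 + 100) + 0 = 1/40 + 0 = 1/40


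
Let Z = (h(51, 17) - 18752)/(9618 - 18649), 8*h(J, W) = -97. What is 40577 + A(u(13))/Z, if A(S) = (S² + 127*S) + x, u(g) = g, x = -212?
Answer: 6207309985/150113 ≈ 41351.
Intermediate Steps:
h(J, W) = -97/8 (h(J, W) = (⅛)*(-97) = -97/8)
A(S) = -212 + S² + 127*S (A(S) = (S² + 127*S) - 212 = -212 + S² + 127*S)
Z = 150113/72248 (Z = (-97/8 - 18752)/(9618 - 18649) = -150113/8/(-9031) = -150113/8*(-1/9031) = 150113/72248 ≈ 2.0777)
40577 + A(u(13))/Z = 40577 + (-212 + 13² + 127*13)/(150113/72248) = 40577 + (-212 + 169 + 1651)*(72248/150113) = 40577 + 1608*(72248/150113) = 40577 + 116174784/150113 = 6207309985/150113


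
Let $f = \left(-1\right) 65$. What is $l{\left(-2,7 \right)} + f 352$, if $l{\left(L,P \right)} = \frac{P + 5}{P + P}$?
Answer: $- \frac{160154}{7} \approx -22879.0$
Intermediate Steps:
$l{\left(L,P \right)} = \frac{5 + P}{2 P}$
$f = -65$
$l{\left(-2,7 \right)} + f 352 = \frac{5 + 7}{2 \cdot 7} - 22880 = \frac{1}{2} \cdot \frac{1}{7} \cdot 12 - 22880 = \frac{6}{7} - 22880 = - \frac{160154}{7}$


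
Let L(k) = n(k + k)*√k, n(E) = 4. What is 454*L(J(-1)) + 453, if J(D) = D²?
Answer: 2269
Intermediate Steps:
L(k) = 4*√k
454*L(J(-1)) + 453 = 454*(4*√((-1)²)) + 453 = 454*(4*√1) + 453 = 454*(4*1) + 453 = 454*4 + 453 = 1816 + 453 = 2269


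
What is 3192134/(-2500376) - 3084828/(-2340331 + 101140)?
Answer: 94238695289/933136572636 ≈ 0.10099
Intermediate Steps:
3192134/(-2500376) - 3084828/(-2340331 + 101140) = 3192134*(-1/2500376) - 3084828/(-2239191) = -1596067/1250188 - 3084828*(-1/2239191) = -1596067/1250188 + 1028276/746397 = 94238695289/933136572636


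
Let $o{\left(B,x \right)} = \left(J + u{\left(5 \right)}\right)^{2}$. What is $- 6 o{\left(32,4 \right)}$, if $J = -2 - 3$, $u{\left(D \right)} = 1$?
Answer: $-96$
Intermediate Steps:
$J = -5$
$o{\left(B,x \right)} = 16$ ($o{\left(B,x \right)} = \left(-5 + 1\right)^{2} = \left(-4\right)^{2} = 16$)
$- 6 o{\left(32,4 \right)} = \left(-6\right) 16 = -96$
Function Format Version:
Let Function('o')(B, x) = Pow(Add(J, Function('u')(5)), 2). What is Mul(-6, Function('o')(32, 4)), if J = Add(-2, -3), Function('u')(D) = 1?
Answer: -96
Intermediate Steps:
J = -5
Function('o')(B, x) = 16 (Function('o')(B, x) = Pow(Add(-5, 1), 2) = Pow(-4, 2) = 16)
Mul(-6, Function('o')(32, 4)) = Mul(-6, 16) = -96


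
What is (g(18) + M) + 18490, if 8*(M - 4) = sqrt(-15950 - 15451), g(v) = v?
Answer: 18512 + 3*I*sqrt(3489)/8 ≈ 18512.0 + 22.15*I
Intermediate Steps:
M = 4 + 3*I*sqrt(3489)/8 (M = 4 + sqrt(-15950 - 15451)/8 = 4 + sqrt(-31401)/8 = 4 + (3*I*sqrt(3489))/8 = 4 + 3*I*sqrt(3489)/8 ≈ 4.0 + 22.15*I)
(g(18) + M) + 18490 = (18 + (4 + 3*I*sqrt(3489)/8)) + 18490 = (22 + 3*I*sqrt(3489)/8) + 18490 = 18512 + 3*I*sqrt(3489)/8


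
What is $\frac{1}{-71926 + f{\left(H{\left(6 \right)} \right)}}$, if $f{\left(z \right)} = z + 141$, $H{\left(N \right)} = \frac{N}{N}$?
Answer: $- \frac{1}{71784} \approx -1.3931 \cdot 10^{-5}$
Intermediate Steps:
$H{\left(N \right)} = 1$
$f{\left(z \right)} = 141 + z$
$\frac{1}{-71926 + f{\left(H{\left(6 \right)} \right)}} = \frac{1}{-71926 + \left(141 + 1\right)} = \frac{1}{-71926 + 142} = \frac{1}{-71784} = - \frac{1}{71784}$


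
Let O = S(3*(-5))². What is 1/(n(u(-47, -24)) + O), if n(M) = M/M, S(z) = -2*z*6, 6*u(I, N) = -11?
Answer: 1/32401 ≈ 3.0863e-5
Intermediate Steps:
u(I, N) = -11/6 (u(I, N) = (⅙)*(-11) = -11/6)
S(z) = -12*z
n(M) = 1
O = 32400 (O = (-36*(-5))² = (-12*(-15))² = 180² = 32400)
1/(n(u(-47, -24)) + O) = 1/(1 + 32400) = 1/32401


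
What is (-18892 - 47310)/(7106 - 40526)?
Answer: 33101/16710 ≈ 1.9809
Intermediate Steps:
(-18892 - 47310)/(7106 - 40526) = -66202/(-33420) = -66202*(-1/33420) = 33101/16710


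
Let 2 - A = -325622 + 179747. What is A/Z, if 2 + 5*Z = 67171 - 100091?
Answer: -729385/32922 ≈ -22.155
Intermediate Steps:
A = 145877 (A = 2 - (-325622 + 179747) = 2 - 1*(-145875) = 2 + 145875 = 145877)
Z = -32922/5 (Z = -⅖ + (67171 - 100091)/5 = -⅖ + (⅕)*(-32920) = -⅖ - 6584 = -32922/5 ≈ -6584.4)
A/Z = 145877/(-32922/5) = 145877*(-5/32922) = -729385/32922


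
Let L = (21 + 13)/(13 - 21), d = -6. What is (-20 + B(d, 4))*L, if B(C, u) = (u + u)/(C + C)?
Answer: 527/6 ≈ 87.833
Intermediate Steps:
B(C, u) = u/C (B(C, u) = (2*u)/((2*C)) = (2*u)*(1/(2*C)) = u/C)
L = -17/4 (L = 34/(-8) = 34*(-⅛) = -17/4 ≈ -4.2500)
(-20 + B(d, 4))*L = (-20 + 4/(-6))*(-17/4) = (-20 + 4*(-⅙))*(-17/4) = (-20 - ⅔)*(-17/4) = -62/3*(-17/4) = 527/6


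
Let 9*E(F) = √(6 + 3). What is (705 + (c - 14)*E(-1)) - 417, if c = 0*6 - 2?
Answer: 848/3 ≈ 282.67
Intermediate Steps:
E(F) = ⅓ (E(F) = √(6 + 3)/9 = √9/9 = (⅑)*3 = ⅓)
c = -2 (c = 0 - 2 = -2)
(705 + (c - 14)*E(-1)) - 417 = (705 + (-2 - 14)*(⅓)) - 417 = (705 - 16*⅓) - 417 = (705 - 16/3) - 417 = 2099/3 - 417 = 848/3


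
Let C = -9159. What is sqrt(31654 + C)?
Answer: sqrt(22495) ≈ 149.98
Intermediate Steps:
sqrt(31654 + C) = sqrt(31654 - 9159) = sqrt(22495)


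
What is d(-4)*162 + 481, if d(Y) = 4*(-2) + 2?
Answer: -491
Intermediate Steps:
d(Y) = -6 (d(Y) = -8 + 2 = -6)
d(-4)*162 + 481 = -6*162 + 481 = -972 + 481 = -491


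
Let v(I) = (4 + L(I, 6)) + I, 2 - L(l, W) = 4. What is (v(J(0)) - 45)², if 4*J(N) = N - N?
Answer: 1849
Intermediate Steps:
L(l, W) = -2 (L(l, W) = 2 - 1*4 = 2 - 4 = -2)
J(N) = 0 (J(N) = (N - N)/4 = (¼)*0 = 0)
v(I) = 2 + I (v(I) = (4 - 2) + I = 2 + I)
(v(J(0)) - 45)² = ((2 + 0) - 45)² = (2 - 45)² = (-43)² = 1849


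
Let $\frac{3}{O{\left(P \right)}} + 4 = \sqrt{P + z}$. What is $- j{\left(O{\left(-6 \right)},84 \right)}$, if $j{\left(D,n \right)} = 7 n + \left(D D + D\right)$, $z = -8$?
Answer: $\frac{3 \left(- 6659 \sqrt{14} + 20374 i\right)}{2 \left(- 52 i + 17 \sqrt{14}\right)} \approx -587.62 + 0.074833 i$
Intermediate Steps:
$O{\left(P \right)} = \frac{3}{-4 + \sqrt{-8 + P}}$ ($O{\left(P \right)} = \frac{3}{-4 + \sqrt{P - 8}} = \frac{3}{-4 + \sqrt{-8 + P}}$)
$j{\left(D,n \right)} = D + D^{2} + 7 n$ ($j{\left(D,n \right)} = 7 n + \left(D^{2} + D\right) = 7 n + \left(D + D^{2}\right) = D + D^{2} + 7 n$)
$- j{\left(O{\left(-6 \right)},84 \right)} = - (\frac{3}{-4 + \sqrt{-8 - 6}} + \left(\frac{3}{-4 + \sqrt{-8 - 6}}\right)^{2} + 7 \cdot 84) = - (\frac{3}{-4 + \sqrt{-14}} + \left(\frac{3}{-4 + \sqrt{-14}}\right)^{2} + 588) = - (\frac{3}{-4 + i \sqrt{14}} + \left(\frac{3}{-4 + i \sqrt{14}}\right)^{2} + 588) = - (\frac{3}{-4 + i \sqrt{14}} + \frac{9}{\left(-4 + i \sqrt{14}\right)^{2}} + 588) = - (588 + \frac{3}{-4 + i \sqrt{14}} + \frac{9}{\left(-4 + i \sqrt{14}\right)^{2}}) = -588 - \frac{9}{\left(-4 + i \sqrt{14}\right)^{2}} - \frac{3}{-4 + i \sqrt{14}}$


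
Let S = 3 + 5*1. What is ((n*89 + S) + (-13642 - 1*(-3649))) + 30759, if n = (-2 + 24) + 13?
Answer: 23889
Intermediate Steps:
S = 8 (S = 3 + 5 = 8)
n = 35 (n = 22 + 13 = 35)
((n*89 + S) + (-13642 - 1*(-3649))) + 30759 = ((35*89 + 8) + (-13642 - 1*(-3649))) + 30759 = ((3115 + 8) + (-13642 + 3649)) + 30759 = (3123 - 9993) + 30759 = -6870 + 30759 = 23889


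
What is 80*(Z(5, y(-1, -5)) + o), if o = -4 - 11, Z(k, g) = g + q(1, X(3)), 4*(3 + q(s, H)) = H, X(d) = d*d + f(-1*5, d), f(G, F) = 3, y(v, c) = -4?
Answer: -1520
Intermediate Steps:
X(d) = 3 + d**2 (X(d) = d*d + 3 = d**2 + 3 = 3 + d**2)
q(s, H) = -3 + H/4
Z(k, g) = g (Z(k, g) = g + (-3 + (3 + 3**2)/4) = g + (-3 + (3 + 9)/4) = g + (-3 + (1/4)*12) = g + (-3 + 3) = g + 0 = g)
o = -15
80*(Z(5, y(-1, -5)) + o) = 80*(-4 - 15) = 80*(-19) = -1520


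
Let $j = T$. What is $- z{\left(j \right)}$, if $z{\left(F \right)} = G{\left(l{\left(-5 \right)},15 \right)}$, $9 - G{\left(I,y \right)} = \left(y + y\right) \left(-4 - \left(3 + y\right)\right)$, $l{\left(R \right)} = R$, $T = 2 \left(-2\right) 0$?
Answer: $-669$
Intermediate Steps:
$T = 0$ ($T = \left(-4\right) 0 = 0$)
$G{\left(I,y \right)} = 9 - 2 y \left(-7 - y\right)$ ($G{\left(I,y \right)} = 9 - \left(y + y\right) \left(-4 - \left(3 + y\right)\right) = 9 - 2 y \left(-7 - y\right)$)
$j = 0$
$z{\left(F \right)} = 669$ ($z{\left(F \right)} = 9 + 2 \cdot 15^{2} + 14 \cdot 15 = 9 + 2 \cdot 225 + 210 = 9 + 450 + 210 = 669$)
$- z{\left(j \right)} = \left(-1\right) 669 = -669$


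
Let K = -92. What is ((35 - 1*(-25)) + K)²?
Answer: 1024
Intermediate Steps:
((35 - 1*(-25)) + K)² = ((35 - 1*(-25)) - 92)² = ((35 + 25) - 92)² = (60 - 92)² = (-32)² = 1024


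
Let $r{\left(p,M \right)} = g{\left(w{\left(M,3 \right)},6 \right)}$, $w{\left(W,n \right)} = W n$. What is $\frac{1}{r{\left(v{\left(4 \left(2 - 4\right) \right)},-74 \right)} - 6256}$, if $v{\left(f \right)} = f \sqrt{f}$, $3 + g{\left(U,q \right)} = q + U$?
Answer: $- \frac{1}{6475} \approx -0.00015444$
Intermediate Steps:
$g{\left(U,q \right)} = -3 + U + q$ ($g{\left(U,q \right)} = -3 + \left(q + U\right) = -3 + \left(U + q\right) = -3 + U + q$)
$v{\left(f \right)} = f^{\frac{3}{2}}$
$r{\left(p,M \right)} = 3 + 3 M$ ($r{\left(p,M \right)} = -3 + M 3 + 6 = -3 + 3 M + 6 = 3 + 3 M$)
$\frac{1}{r{\left(v{\left(4 \left(2 - 4\right) \right)},-74 \right)} - 6256} = \frac{1}{\left(3 + 3 \left(-74\right)\right) - 6256} = \frac{1}{\left(3 - 222\right) - 6256} = \frac{1}{-219 - 6256} = \frac{1}{-6475} = - \frac{1}{6475}$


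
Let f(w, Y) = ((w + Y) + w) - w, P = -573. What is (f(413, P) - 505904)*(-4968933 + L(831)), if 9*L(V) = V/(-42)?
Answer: 52806583667240/21 ≈ 2.5146e+12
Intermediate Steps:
L(V) = -V/378 (L(V) = (V/(-42))/9 = (V*(-1/42))/9 = (-V/42)/9 = -V/378)
f(w, Y) = Y + w (f(w, Y) = ((Y + w) + w) - w = (Y + 2*w) - w = Y + w)
(f(413, P) - 505904)*(-4968933 + L(831)) = ((-573 + 413) - 505904)*(-4968933 - 1/378*831) = (-160 - 505904)*(-4968933 - 277/126) = -506064*(-626085835/126) = 52806583667240/21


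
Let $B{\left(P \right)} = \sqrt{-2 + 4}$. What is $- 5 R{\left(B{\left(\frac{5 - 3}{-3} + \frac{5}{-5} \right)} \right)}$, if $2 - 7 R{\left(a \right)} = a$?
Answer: $- \frac{10}{7} + \frac{5 \sqrt{2}}{7} \approx -0.41842$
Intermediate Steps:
$B{\left(P \right)} = \sqrt{2}$
$R{\left(a \right)} = \frac{2}{7} - \frac{a}{7}$
$- 5 R{\left(B{\left(\frac{5 - 3}{-3} + \frac{5}{-5} \right)} \right)} = - 5 \left(\frac{2}{7} - \frac{\sqrt{2}}{7}\right) = - \frac{10}{7} + \frac{5 \sqrt{2}}{7}$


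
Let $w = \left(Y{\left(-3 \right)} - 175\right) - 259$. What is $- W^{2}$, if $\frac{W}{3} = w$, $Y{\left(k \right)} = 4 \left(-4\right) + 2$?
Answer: $-1806336$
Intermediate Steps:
$Y{\left(k \right)} = -14$ ($Y{\left(k \right)} = -16 + 2 = -14$)
$w = -448$ ($w = \left(-14 - 175\right) - 259 = -189 - 259 = -448$)
$W = -1344$ ($W = 3 \left(-448\right) = -1344$)
$- W^{2} = - \left(-1344\right)^{2} = \left(-1\right) 1806336 = -1806336$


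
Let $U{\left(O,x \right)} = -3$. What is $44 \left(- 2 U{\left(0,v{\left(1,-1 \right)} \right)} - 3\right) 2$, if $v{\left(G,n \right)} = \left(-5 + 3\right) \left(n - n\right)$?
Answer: $264$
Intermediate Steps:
$v{\left(G,n \right)} = 0$ ($v{\left(G,n \right)} = \left(-2\right) 0 = 0$)
$44 \left(- 2 U{\left(0,v{\left(1,-1 \right)} \right)} - 3\right) 2 = 44 \left(\left(-2\right) \left(-3\right) - 3\right) 2 = 44 \left(6 - 3\right) 2 = 44 \cdot 3 \cdot 2 = 132 \cdot 2 = 264$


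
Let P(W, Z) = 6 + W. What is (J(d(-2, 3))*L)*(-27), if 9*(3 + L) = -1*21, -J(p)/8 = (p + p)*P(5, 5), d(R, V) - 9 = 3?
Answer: -304128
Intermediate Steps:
d(R, V) = 12 (d(R, V) = 9 + 3 = 12)
J(p) = -176*p (J(p) = -8*(p + p)*(6 + 5) = -8*2*p*11 = -176*p)
L = -16/3 (L = -3 + (-1*21)/9 = -3 + (1/9)*(-21) = -3 - 7/3 = -16/3 ≈ -5.3333)
(J(d(-2, 3))*L)*(-27) = (-176*12*(-16/3))*(-27) = -2112*(-16/3)*(-27) = 11264*(-27) = -304128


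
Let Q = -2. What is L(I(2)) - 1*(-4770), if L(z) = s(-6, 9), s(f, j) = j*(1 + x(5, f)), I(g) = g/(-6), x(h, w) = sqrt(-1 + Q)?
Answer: 4779 + 9*I*sqrt(3) ≈ 4779.0 + 15.588*I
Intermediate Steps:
x(h, w) = I*sqrt(3) (x(h, w) = sqrt(-1 - 2) = sqrt(-3) = I*sqrt(3))
I(g) = -g/6 (I(g) = g*(-1/6) = -g/6)
s(f, j) = j*(1 + I*sqrt(3))
L(z) = 9 + 9*I*sqrt(3) (L(z) = 9*(1 + I*sqrt(3)) = 9 + 9*I*sqrt(3))
L(I(2)) - 1*(-4770) = (9 + 9*I*sqrt(3)) - 1*(-4770) = (9 + 9*I*sqrt(3)) + 4770 = 4779 + 9*I*sqrt(3)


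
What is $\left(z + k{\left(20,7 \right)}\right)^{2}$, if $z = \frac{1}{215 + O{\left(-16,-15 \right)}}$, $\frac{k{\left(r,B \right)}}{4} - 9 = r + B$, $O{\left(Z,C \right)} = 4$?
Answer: $\frac{994582369}{47961} \approx 20737.0$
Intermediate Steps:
$k{\left(r,B \right)} = 36 + 4 B + 4 r$ ($k{\left(r,B \right)} = 36 + 4 \left(r + B\right) = 36 + 4 \left(B + r\right) = 36 + \left(4 B + 4 r\right) = 36 + 4 B + 4 r$)
$z = \frac{1}{219}$ ($z = \frac{1}{215 + 4} = \frac{1}{219} \approx 0.0045662$)
$\left(z + k{\left(20,7 \right)}\right)^{2} = \left(\frac{1}{219} + \left(36 + 4 \cdot 7 + 4 \cdot 20\right)\right)^{2} = \left(\frac{1}{219} + \left(36 + 28 + 80\right)\right)^{2} = \left(\frac{1}{219} + 144\right)^{2} = \left(\frac{31537}{219}\right)^{2} = \frac{994582369}{47961}$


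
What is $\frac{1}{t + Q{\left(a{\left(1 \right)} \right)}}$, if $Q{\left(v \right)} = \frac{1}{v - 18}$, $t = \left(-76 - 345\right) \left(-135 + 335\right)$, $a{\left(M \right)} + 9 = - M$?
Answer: $- \frac{28}{2357601} \approx -1.1876 \cdot 10^{-5}$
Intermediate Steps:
$a{\left(M \right)} = -9 - M$
$t = -84200$ ($t = \left(-421\right) 200 = -84200$)
$Q{\left(v \right)} = \frac{1}{-18 + v}$
$\frac{1}{t + Q{\left(a{\left(1 \right)} \right)}} = \frac{1}{-84200 + \frac{1}{-18 - 10}} = \frac{1}{-84200 + \frac{1}{-28}} = \frac{1}{-84200 - \frac{1}{28}} = \frac{1}{- \frac{2357601}{28}} = - \frac{28}{2357601}$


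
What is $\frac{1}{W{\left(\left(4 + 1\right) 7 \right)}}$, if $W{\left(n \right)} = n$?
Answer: $\frac{1}{35} \approx 0.028571$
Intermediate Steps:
$\frac{1}{W{\left(\left(4 + 1\right) 7 \right)}} = \frac{1}{\left(4 + 1\right) 7} = \frac{1}{5 \cdot 7} = \frac{1}{35}$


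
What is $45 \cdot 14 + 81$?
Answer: $711$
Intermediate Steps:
$45 \cdot 14 + 81 = 630 + 81 = 711$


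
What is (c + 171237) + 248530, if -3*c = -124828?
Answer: 1384129/3 ≈ 4.6138e+5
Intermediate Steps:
c = 124828/3 (c = -⅓*(-124828) = 124828/3 ≈ 41609.)
(c + 171237) + 248530 = (124828/3 + 171237) + 248530 = 638539/3 + 248530 = 1384129/3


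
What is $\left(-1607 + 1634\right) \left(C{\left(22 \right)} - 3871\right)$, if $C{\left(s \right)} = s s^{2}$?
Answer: $182979$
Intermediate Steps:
$C{\left(s \right)} = s^{3}$
$\left(-1607 + 1634\right) \left(C{\left(22 \right)} - 3871\right) = \left(-1607 + 1634\right) \left(22^{3} - 3871\right) = 27 \left(10648 - 3871\right) = 27 \cdot 6777 = 182979$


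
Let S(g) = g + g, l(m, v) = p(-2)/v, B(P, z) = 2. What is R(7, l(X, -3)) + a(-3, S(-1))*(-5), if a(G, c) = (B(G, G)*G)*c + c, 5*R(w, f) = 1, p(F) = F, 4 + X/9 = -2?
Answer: -249/5 ≈ -49.800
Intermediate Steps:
X = -54 (X = -36 + 9*(-2) = -36 - 18 = -54)
l(m, v) = -2/v
R(w, f) = ⅕ (R(w, f) = (⅕)*1 = ⅕)
S(g) = 2*g
a(G, c) = c + 2*G*c (a(G, c) = (2*G)*c + c = 2*G*c + c = c + 2*G*c)
R(7, l(X, -3)) + a(-3, S(-1))*(-5) = ⅕ + ((2*(-1))*(1 + 2*(-3)))*(-5) = ⅕ - 2*(1 - 6)*(-5) = ⅕ - 2*(-5)*(-5) = ⅕ + 10*(-5) = ⅕ - 50 = -249/5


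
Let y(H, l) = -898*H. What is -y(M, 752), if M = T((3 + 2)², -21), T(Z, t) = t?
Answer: -18858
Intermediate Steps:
M = -21
-y(M, 752) = -(-898)*(-21) = -1*18858 = -18858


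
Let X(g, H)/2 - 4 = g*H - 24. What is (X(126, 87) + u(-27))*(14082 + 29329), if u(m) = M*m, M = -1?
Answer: 951178421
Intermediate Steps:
u(m) = -m
X(g, H) = -40 + 2*H*g (X(g, H) = 8 + 2*(g*H - 24) = 8 + 2*(H*g - 24) = 8 + 2*(-24 + H*g) = 8 + (-48 + 2*H*g) = -40 + 2*H*g)
(X(126, 87) + u(-27))*(14082 + 29329) = ((-40 + 2*87*126) - 1*(-27))*(14082 + 29329) = ((-40 + 21924) + 27)*43411 = (21884 + 27)*43411 = 21911*43411 = 951178421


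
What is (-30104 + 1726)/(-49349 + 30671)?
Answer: 14189/9339 ≈ 1.5193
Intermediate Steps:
(-30104 + 1726)/(-49349 + 30671) = -28378/(-18678) = -28378*(-1/18678) = 14189/9339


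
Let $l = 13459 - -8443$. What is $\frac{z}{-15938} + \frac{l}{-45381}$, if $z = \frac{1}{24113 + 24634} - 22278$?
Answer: $\frac{10755600493531}{11752615360122} \approx 0.91517$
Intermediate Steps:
$l = 21902$ ($l = 13459 + 8443 = 21902$)
$z = - \frac{1085985665}{48747}$ ($z = \frac{1}{48747} - 22278 = - \frac{1085985665}{48747} \approx -22278.0$)
$\frac{z}{-15938} + \frac{l}{-45381} = - \frac{1085985665}{48747 \left(-15938\right)} + \frac{21902}{-45381} = \left(- \frac{1085985665}{48747}\right) \left(- \frac{1}{15938}\right) + 21902 \left(- \frac{1}{45381}\right) = \frac{1085985665}{776929686} - \frac{21902}{45381} = \frac{10755600493531}{11752615360122}$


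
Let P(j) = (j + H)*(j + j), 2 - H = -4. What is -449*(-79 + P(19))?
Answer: -391079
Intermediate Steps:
H = 6 (H = 2 - 1*(-4) = 2 + 4 = 6)
P(j) = 2*j*(6 + j) (P(j) = (j + 6)*(j + j) = (6 + j)*(2*j) = 2*j*(6 + j))
-449*(-79 + P(19)) = -449*(-79 + 2*19*(6 + 19)) = -449*(-79 + 2*19*25) = -449*(-79 + 950) = -449*871 = -391079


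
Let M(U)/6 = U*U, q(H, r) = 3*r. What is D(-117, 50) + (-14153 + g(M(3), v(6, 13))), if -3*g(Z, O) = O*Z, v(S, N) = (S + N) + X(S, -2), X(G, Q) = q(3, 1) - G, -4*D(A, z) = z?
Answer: -28907/2 ≈ -14454.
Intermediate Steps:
D(A, z) = -z/4
X(G, Q) = 3 - G (X(G, Q) = 3*1 - G = 3 - G)
v(S, N) = 3 + N (v(S, N) = (S + N) + (3 - S) = (N + S) + (3 - S) = 3 + N)
M(U) = 6*U² (M(U) = 6*(U*U) = 6*U²)
g(Z, O) = -O*Z/3
D(-117, 50) + (-14153 + g(M(3), v(6, 13))) = -¼*50 + (-14153 - (3 + 13)*6*3²/3) = -25/2 + (-14153 - ⅓*16*6*9) = -25/2 + (-14153 - ⅓*16*54) = -25/2 + (-14153 - 288) = -25/2 - 14441 = -28907/2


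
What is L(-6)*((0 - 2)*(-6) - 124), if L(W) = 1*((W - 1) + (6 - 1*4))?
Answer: 560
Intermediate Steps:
L(W) = 1 + W (L(W) = 1*((-1 + W) + (6 - 4)) = 1*((-1 + W) + 2) = 1*(1 + W) = 1 + W)
L(-6)*((0 - 2)*(-6) - 124) = (1 - 6)*((0 - 2)*(-6) - 124) = -5*(-2*(-6) - 124) = -5*(12 - 124) = -5*(-112) = 560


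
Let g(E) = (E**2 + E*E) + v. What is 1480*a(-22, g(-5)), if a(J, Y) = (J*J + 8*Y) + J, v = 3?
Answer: 1311280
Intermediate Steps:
g(E) = 3 + 2*E**2 (g(E) = (E**2 + E*E) + 3 = (E**2 + E**2) + 3 = 2*E**2 + 3 = 3 + 2*E**2)
a(J, Y) = J + J**2 + 8*Y (a(J, Y) = (J**2 + 8*Y) + J = J + J**2 + 8*Y)
1480*a(-22, g(-5)) = 1480*(-22 + (-22)**2 + 8*(3 + 2*(-5)**2)) = 1480*(-22 + 484 + 8*(3 + 2*25)) = 1480*(-22 + 484 + 8*(3 + 50)) = 1480*(-22 + 484 + 8*53) = 1480*(-22 + 484 + 424) = 1480*886 = 1311280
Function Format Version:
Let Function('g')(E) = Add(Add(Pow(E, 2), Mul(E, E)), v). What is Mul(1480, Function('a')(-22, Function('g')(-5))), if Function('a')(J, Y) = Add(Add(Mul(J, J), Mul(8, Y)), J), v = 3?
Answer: 1311280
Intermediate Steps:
Function('g')(E) = Add(3, Mul(2, Pow(E, 2))) (Function('g')(E) = Add(Add(Pow(E, 2), Mul(E, E)), 3) = Add(Add(Pow(E, 2), Pow(E, 2)), 3) = Add(Mul(2, Pow(E, 2)), 3) = Add(3, Mul(2, Pow(E, 2))))
Function('a')(J, Y) = Add(J, Pow(J, 2), Mul(8, Y)) (Function('a')(J, Y) = Add(Add(Pow(J, 2), Mul(8, Y)), J) = Add(J, Pow(J, 2), Mul(8, Y)))
Mul(1480, Function('a')(-22, Function('g')(-5))) = Mul(1480, Add(-22, Pow(-22, 2), Mul(8, Add(3, Mul(2, Pow(-5, 2)))))) = Mul(1480, Add(-22, 484, Mul(8, Add(3, Mul(2, 25))))) = Mul(1480, Add(-22, 484, Mul(8, Add(3, 50)))) = Mul(1480, Add(-22, 484, Mul(8, 53))) = Mul(1480, Add(-22, 484, 424)) = Mul(1480, 886) = 1311280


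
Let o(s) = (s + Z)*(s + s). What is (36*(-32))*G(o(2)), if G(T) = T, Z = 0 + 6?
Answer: -36864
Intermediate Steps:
Z = 6
o(s) = 2*s*(6 + s) (o(s) = (s + 6)*(s + s) = (6 + s)*(2*s) = 2*s*(6 + s))
(36*(-32))*G(o(2)) = (36*(-32))*(2*2*(6 + 2)) = -2304*2*8 = -1152*32 = -36864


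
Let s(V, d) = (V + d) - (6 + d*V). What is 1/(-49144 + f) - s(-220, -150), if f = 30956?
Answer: 607042687/18188 ≈ 33376.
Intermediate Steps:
s(V, d) = -6 + V + d - V*d (s(V, d) = (V + d) - (6 + V*d) = (V + d) + (-6 - V*d) = -6 + V + d - V*d)
1/(-49144 + f) - s(-220, -150) = 1/(-49144 + 30956) - (-6 - 220 - 150 - 1*(-220)*(-150)) = 1/(-18188) - (-6 - 220 - 150 - 33000) = -1/18188 - 1*(-33376) = -1/18188 + 33376 = 607042687/18188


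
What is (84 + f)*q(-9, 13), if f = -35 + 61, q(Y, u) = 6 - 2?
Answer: 440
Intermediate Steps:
q(Y, u) = 4
f = 26
(84 + f)*q(-9, 13) = (84 + 26)*4 = 110*4 = 440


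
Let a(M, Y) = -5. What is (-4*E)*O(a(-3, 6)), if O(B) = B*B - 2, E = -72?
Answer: 6624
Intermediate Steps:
O(B) = -2 + B² (O(B) = B² - 2 = -2 + B²)
(-4*E)*O(a(-3, 6)) = (-4*(-72))*(-2 + (-5)²) = 288*(-2 + 25) = 288*23 = 6624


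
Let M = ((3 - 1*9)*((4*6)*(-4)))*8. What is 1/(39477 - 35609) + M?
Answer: 17823745/3868 ≈ 4608.0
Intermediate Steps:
M = 4608 (M = ((3 - 9)*(24*(-4)))*8 = -6*(-96)*8 = 576*8 = 4608)
1/(39477 - 35609) + M = 1/(39477 - 35609) + 4608 = 1/3868 + 4608 = 17823745/3868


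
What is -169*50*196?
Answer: -1656200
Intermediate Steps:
-169*50*196 = -8450*196 = -1656200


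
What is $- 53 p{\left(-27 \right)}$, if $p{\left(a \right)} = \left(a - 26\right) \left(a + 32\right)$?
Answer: $14045$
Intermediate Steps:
$p{\left(a \right)} = \left(-26 + a\right) \left(32 + a\right)$
$- 53 p{\left(-27 \right)} = - 53 \left(-832 + \left(-27\right)^{2} + 6 \left(-27\right)\right) = - 53 \left(-832 + 729 - 162\right) = \left(-53\right) \left(-265\right) = 14045$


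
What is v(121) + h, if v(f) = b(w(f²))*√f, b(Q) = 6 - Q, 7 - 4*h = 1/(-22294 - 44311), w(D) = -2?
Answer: 5977799/66605 ≈ 89.750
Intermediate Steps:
h = 116559/66605 (h = 7/4 - 1/(4*(-22294 - 44311)) = 7/4 - ¼/(-66605) = 7/4 - ¼*(-1/66605) = 7/4 + 1/266420 = 116559/66605 ≈ 1.7500)
v(f) = 8*√f (v(f) = (6 - 1*(-2))*√f = (6 + 2)*√f = 8*√f)
v(121) + h = 8*√121 + 116559/66605 = 8*11 + 116559/66605 = 88 + 116559/66605 = 5977799/66605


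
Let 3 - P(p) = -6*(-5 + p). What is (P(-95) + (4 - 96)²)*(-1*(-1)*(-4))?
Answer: -31468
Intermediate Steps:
P(p) = -27 + 6*p (P(p) = 3 - (-6)*(-5 + p) = 3 - (30 - 6*p) = 3 + (-30 + 6*p) = -27 + 6*p)
(P(-95) + (4 - 96)²)*(-1*(-1)*(-4)) = ((-27 + 6*(-95)) + (4 - 96)²)*(-1*(-1)*(-4)) = ((-27 - 570) + (-92)²)*(1*(-4)) = (-597 + 8464)*(-4) = 7867*(-4) = -31468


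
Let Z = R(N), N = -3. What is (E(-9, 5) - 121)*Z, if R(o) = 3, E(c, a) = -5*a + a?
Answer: -423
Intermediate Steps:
E(c, a) = -4*a
Z = 3
(E(-9, 5) - 121)*Z = (-4*5 - 121)*3 = (-20 - 121)*3 = -141*3 = -423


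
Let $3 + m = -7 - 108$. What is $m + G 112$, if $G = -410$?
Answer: $-46038$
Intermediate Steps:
$m = -118$ ($m = -3 - 115 = -118$)
$m + G 112 = -118 - 45920 = -46038$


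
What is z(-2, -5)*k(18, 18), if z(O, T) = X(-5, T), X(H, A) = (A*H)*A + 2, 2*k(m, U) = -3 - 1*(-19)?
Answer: -984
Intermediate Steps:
k(m, U) = 8 (k(m, U) = (-3 - 1*(-19))/2 = (-3 + 19)/2 = (½)*16 = 8)
X(H, A) = 2 + H*A² (X(H, A) = H*A² + 2 = 2 + H*A²)
z(O, T) = 2 - 5*T²
z(-2, -5)*k(18, 18) = (2 - 5*(-5)²)*8 = (2 - 5*25)*8 = (2 - 125)*8 = -123*8 = -984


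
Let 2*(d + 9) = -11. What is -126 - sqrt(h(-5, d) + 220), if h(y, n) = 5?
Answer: -141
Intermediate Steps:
d = -29/2 (d = -9 + (1/2)*(-11) = -9 - 11/2 = -29/2 ≈ -14.500)
-126 - sqrt(h(-5, d) + 220) = -126 - sqrt(5 + 220) = -126 - sqrt(225) = -126 - 1*15 = -126 - 15 = -141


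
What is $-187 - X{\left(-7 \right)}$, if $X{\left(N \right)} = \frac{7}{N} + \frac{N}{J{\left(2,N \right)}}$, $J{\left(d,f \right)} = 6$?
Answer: $- \frac{1109}{6} \approx -184.83$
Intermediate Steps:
$X{\left(N \right)} = \frac{7}{N} + \frac{N}{6}$
$-187 - X{\left(-7 \right)} = -187 - \left(\frac{7}{-7} + \frac{1}{6} \left(-7\right)\right) = -187 - \left(7 \left(- \frac{1}{7}\right) - \frac{7}{6}\right) = -187 - \left(-1 - \frac{7}{6}\right) = -187 - - \frac{13}{6} = -187 + \frac{13}{6} = - \frac{1109}{6}$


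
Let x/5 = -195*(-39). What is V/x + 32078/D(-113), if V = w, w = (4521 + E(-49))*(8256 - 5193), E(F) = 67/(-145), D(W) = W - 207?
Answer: 15520241791/58812000 ≈ 263.90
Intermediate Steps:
D(W) = -207 + W
E(F) = -67/145 (E(F) = 67*(-1/145) = -67/145)
x = 38025 (x = 5*(-195*(-39)) = 5*7605 = 38025)
w = 2007729114/145 (w = (4521 - 67/145)*(8256 - 5193) = (655478/145)*3063 = 2007729114/145 ≈ 1.3846e+7)
V = 2007729114/145 ≈ 1.3846e+7
V/x + 32078/D(-113) = (2007729114/145)/38025 + 32078/(-207 - 113) = (2007729114/145)*(1/38025) + 32078/(-320) = 669243038/1837875 + 32078*(-1/320) = 669243038/1837875 - 16039/160 = 15520241791/58812000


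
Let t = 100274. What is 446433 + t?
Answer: 546707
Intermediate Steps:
446433 + t = 446433 + 100274 = 546707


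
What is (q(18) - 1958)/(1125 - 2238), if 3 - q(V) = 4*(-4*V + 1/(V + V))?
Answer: 15004/10017 ≈ 1.4979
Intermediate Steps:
q(V) = 3 - 2/V + 16*V (q(V) = 3 - 4*(-4*V + 1/(V + V)) = 3 - 4*(-4*V + 1/(2*V)) = 3 - 4*(1/(2*V) - 4*V) = 3 - (-16*V + 2/V) = 3 + (-2/V + 16*V) = 3 - 2/V + 16*V)
(q(18) - 1958)/(1125 - 2238) = ((3 - 2/18 + 16*18) - 1958)/(1125 - 2238) = ((3 - 2*1/18 + 288) - 1958)/(-1113) = ((3 - ⅑ + 288) - 1958)*(-1/1113) = (2618/9 - 1958)*(-1/1113) = -15004/9*(-1/1113) = 15004/10017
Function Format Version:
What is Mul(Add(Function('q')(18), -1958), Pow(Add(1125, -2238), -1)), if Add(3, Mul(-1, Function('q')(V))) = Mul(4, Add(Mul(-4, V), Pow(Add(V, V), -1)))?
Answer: Rational(15004, 10017) ≈ 1.4979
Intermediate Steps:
Function('q')(V) = Add(3, Mul(-2, Pow(V, -1)), Mul(16, V)) (Function('q')(V) = Add(3, Mul(-1, Mul(4, Add(Mul(-4, V), Pow(Add(V, V), -1))))) = Add(3, Mul(-1, Mul(4, Add(Mul(-4, V), Pow(Mul(2, V), -1))))) = Add(3, Mul(-1, Mul(4, Add(Mul(-4, V), Mul(Rational(1, 2), Pow(V, -1)))))) = Add(3, Mul(-1, Mul(4, Add(Mul(Rational(1, 2), Pow(V, -1)), Mul(-4, V))))) = Add(3, Mul(-1, Add(Mul(-16, V), Mul(2, Pow(V, -1))))) = Add(3, Add(Mul(-2, Pow(V, -1)), Mul(16, V))) = Add(3, Mul(-2, Pow(V, -1)), Mul(16, V)))
Mul(Add(Function('q')(18), -1958), Pow(Add(1125, -2238), -1)) = Mul(Add(Add(3, Mul(-2, Pow(18, -1)), Mul(16, 18)), -1958), Pow(Add(1125, -2238), -1)) = Mul(Add(Add(3, Mul(-2, Rational(1, 18)), 288), -1958), Pow(-1113, -1)) = Mul(Add(Add(3, Rational(-1, 9), 288), -1958), Rational(-1, 1113)) = Mul(Add(Rational(2618, 9), -1958), Rational(-1, 1113)) = Mul(Rational(-15004, 9), Rational(-1, 1113)) = Rational(15004, 10017)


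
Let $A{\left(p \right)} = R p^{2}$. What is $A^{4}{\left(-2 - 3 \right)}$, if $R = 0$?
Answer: $0$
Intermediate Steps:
$A{\left(p \right)} = 0$ ($A{\left(p \right)} = 0 p^{2} = 0$)
$A^{4}{\left(-2 - 3 \right)} = 0^{4} = 0$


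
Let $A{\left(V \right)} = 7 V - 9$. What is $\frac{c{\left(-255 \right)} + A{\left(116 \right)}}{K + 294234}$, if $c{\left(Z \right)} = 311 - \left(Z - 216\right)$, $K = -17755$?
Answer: $\frac{1585}{276479} \approx 0.0057328$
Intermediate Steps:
$c{\left(Z \right)} = 527 - Z$ ($c{\left(Z \right)} = 311 - \left(-216 + Z\right) = 527 - Z$)
$A{\left(V \right)} = -9 + 7 V$
$\frac{c{\left(-255 \right)} + A{\left(116 \right)}}{K + 294234} = \frac{\left(527 - -255\right) + \left(-9 + 7 \cdot 116\right)}{-17755 + 294234} = \frac{\left(527 + 255\right) + \left(-9 + 812\right)}{276479} = \left(782 + 803\right) \frac{1}{276479} = 1585 \cdot \frac{1}{276479} = \frac{1585}{276479}$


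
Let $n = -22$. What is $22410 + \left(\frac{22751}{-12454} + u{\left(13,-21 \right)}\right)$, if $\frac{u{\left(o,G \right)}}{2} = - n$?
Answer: $\frac{279619365}{12454} \approx 22452.0$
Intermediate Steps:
$u{\left(o,G \right)} = 44$ ($u{\left(o,G \right)} = 2 \left(\left(-1\right) \left(-22\right)\right) = 2 \cdot 22 = 44$)
$22410 + \left(\frac{22751}{-12454} + u{\left(13,-21 \right)}\right) = 22410 + \left(\frac{22751}{-12454} + 44\right) = 22410 + \left(22751 \left(- \frac{1}{12454}\right) + 44\right) = 22410 + \left(- \frac{22751}{12454} + 44\right) = 22410 + \frac{525225}{12454} = \frac{279619365}{12454}$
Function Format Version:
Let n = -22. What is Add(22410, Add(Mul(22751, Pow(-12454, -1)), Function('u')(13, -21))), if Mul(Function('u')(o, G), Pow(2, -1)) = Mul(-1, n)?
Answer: Rational(279619365, 12454) ≈ 22452.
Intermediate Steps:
Function('u')(o, G) = 44 (Function('u')(o, G) = Mul(2, Mul(-1, -22)) = Mul(2, 22) = 44)
Add(22410, Add(Mul(22751, Pow(-12454, -1)), Function('u')(13, -21))) = Add(22410, Add(Mul(22751, Pow(-12454, -1)), 44)) = Add(22410, Add(Mul(22751, Rational(-1, 12454)), 44)) = Add(22410, Add(Rational(-22751, 12454), 44)) = Add(22410, Rational(525225, 12454)) = Rational(279619365, 12454)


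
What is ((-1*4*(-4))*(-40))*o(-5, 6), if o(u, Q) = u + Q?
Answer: -640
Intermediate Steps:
o(u, Q) = Q + u
((-1*4*(-4))*(-40))*o(-5, 6) = ((-1*4*(-4))*(-40))*(6 - 5) = (-4*(-4)*(-40))*1 = (16*(-40))*1 = -640*1 = -640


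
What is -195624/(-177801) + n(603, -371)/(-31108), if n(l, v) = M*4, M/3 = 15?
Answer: 38804277/35455343 ≈ 1.0945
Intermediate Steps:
M = 45 (M = 3*15 = 45)
n(l, v) = 180 (n(l, v) = 45*4 = 180)
-195624/(-177801) + n(603, -371)/(-31108) = -195624/(-177801) + 180/(-31108) = -195624*(-1/177801) + 180*(-1/31108) = 5016/4559 - 45/7777 = 38804277/35455343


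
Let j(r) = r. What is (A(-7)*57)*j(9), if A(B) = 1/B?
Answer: -513/7 ≈ -73.286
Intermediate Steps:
A(B) = 1/B
(A(-7)*57)*j(9) = (57/(-7))*9 = -⅐*57*9 = -57/7*9 = -513/7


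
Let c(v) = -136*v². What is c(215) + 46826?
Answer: -6239774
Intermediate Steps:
c(215) + 46826 = -136*215² + 46826 = -136*46225 + 46826 = -6286600 + 46826 = -6239774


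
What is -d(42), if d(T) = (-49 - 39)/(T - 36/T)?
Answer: 77/36 ≈ 2.1389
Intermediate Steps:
d(T) = -88/(T - 36/T)
-d(42) = -(-88)*42/(-36 + 42²) = -(-88)*42/(-36 + 1764) = -(-88)*42/1728 = -1*(-77/36) = 77/36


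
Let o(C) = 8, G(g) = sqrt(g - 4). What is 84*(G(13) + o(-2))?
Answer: 924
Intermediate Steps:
G(g) = sqrt(-4 + g)
84*(G(13) + o(-2)) = 84*(sqrt(-4 + 13) + 8) = 84*(sqrt(9) + 8) = 84*(3 + 8) = 84*11 = 924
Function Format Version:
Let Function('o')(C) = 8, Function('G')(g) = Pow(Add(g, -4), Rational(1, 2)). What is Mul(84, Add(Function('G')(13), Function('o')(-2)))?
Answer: 924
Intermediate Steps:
Function('G')(g) = Pow(Add(-4, g), Rational(1, 2))
Mul(84, Add(Function('G')(13), Function('o')(-2))) = Mul(84, Add(Pow(Add(-4, 13), Rational(1, 2)), 8)) = Mul(84, Add(Pow(9, Rational(1, 2)), 8)) = Mul(84, Add(3, 8)) = Mul(84, 11) = 924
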